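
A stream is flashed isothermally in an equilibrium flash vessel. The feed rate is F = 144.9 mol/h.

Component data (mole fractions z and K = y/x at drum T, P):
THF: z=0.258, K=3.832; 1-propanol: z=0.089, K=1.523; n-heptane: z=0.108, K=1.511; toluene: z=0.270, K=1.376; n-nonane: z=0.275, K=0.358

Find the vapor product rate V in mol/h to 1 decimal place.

Rachford–Rice: g(ψ) = Σ zᵢ(Kᵢ−1)/(1+ψ(Kᵢ−1)) = 0.
Check two-phase: ΣzᵢKᵢ = 1.757 > 1 and Σzᵢ/Kᵢ = 1.162 > 1, so g(0) = 0.757 > 0 and g(1) = -0.162 < 0.
Iterate (Newton) starting at ψ = 0.31:
  ψ = 0.310: g = 0.3473, g' = -0.833 → ψ = 0.727
  ψ = 0.727: g = 0.0616, g' = -0.671 → ψ = 0.819
  ψ = 0.819: g = -0.0028, g' = -0.740 → ψ = 0.815
Converged at ψ = 0.815.
Then V = ψ·F = 0.8148·144.9 = 118.1 mol/h and L = F − V = 26.8 mol/h.

V = 118.1 mol/h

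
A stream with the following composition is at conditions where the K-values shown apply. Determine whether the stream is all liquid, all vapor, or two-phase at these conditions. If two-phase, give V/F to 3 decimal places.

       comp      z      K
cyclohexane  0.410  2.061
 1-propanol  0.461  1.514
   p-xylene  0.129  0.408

all vapor

ΣzᵢKᵢ = 1.596; Σzᵢ/Kᵢ = 0.820.
Since Σzᵢ/Kᵢ < 1 the mixture is above its dew point — single vapor phase.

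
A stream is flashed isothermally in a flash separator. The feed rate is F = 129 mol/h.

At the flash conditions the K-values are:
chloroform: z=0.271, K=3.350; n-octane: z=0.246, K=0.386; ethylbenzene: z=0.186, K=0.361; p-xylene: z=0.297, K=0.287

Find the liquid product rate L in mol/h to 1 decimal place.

L = 116.1 mol/h

Material balance + equilibrium reduce to Σ zᵢ(Kᵢ−1)/(1+V/F(Kᵢ−1)) = 0.
Feasibility: ΣzᵢKᵢ = 1.155, Σzᵢ/Kᵢ = 2.268 — both > 1, two phases present.
Newton iteration, V/F⁰ = 0.5:
  V/F = 0.500: g = -0.4289, g' = -1.038 → V/F = 0.087
  V/F = 0.087: g = 0.0178, g' = -1.392 → V/F = 0.100
Converged at V/F = 0.100.
Then V = V/F·F = 0.0998·129 = 12.9 mol/h and L = F − V = 116.1 mol/h.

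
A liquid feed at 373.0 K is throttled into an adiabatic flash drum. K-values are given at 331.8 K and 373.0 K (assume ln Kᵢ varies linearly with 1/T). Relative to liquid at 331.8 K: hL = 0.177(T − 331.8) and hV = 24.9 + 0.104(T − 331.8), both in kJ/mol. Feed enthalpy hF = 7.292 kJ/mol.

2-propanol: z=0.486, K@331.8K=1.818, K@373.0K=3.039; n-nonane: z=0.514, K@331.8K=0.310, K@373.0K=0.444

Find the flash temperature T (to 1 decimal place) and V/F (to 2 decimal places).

T = 340.3 K, V/F = 0.24

Adiabatic flash: solve Rachford–Rice at each trial T, then check hF = ψ·hV(T) + (1−ψ)·hL(T).
  T = 331.8 K: K = (1.818, 0.310), RR gives ψ = 0.076, H_out = 1.892 kJ/mol
  T = 373.0 K: K = (3.039, 0.444), RR gives ψ = 0.622, H_out = 20.910 kJ/mol
  T = 352.4 K: K = (2.386, 0.375), RR gives ψ = 0.407, H_out = 13.161 kJ/mol
  T = 342.1 K: K = (2.091, 0.342), RR gives ψ = 0.267, H_out = 8.282 kJ/mol
  T = 337.0 K: K = (1.953, 0.326), RR gives ψ = 0.182, H_out = 5.379 kJ/mol
  T = 339.6 K: K = (2.023, 0.334), RR gives ψ = 0.227, H_out = 6.912 kJ/mol
  T = 340.9 K: K = (2.058, 0.338), RR gives ψ = 0.249, H_out = 7.636 kJ/mol
Linear interpolation between T = 339.6 (H_out = 6.912) and T = 340.9 (H_out = 7.636) on hF = 7.292 gives T ≈ 340.3 K, at which ψ = 0.24.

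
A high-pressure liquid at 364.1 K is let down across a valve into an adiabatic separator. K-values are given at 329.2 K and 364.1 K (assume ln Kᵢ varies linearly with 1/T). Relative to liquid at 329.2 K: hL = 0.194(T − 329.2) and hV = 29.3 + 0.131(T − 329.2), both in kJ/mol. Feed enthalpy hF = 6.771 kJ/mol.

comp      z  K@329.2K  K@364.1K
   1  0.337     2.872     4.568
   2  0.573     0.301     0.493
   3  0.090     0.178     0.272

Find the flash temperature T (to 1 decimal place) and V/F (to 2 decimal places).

Adiabatic flash: solve Rachford–Rice at each trial T, then check hF = ψ·hV(T) + (1−ψ)·hL(T).
  T = 329.2 K: K = (2.872, 0.301, 0.178), RR gives ψ = 0.117, H_out = 3.415 kJ/mol
  T = 364.1 K: K = (4.568, 0.493, 0.272), RR gives ψ = 0.438, H_out = 18.629 kJ/mol
  T = 346.6 K: K = (3.662, 0.390, 0.222), RR gives ψ = 0.282, H_out = 11.339 kJ/mol
  T = 337.9 K: K = (3.253, 0.344, 0.199), RR gives ψ = 0.204, H_out = 7.551 kJ/mol
  T = 333.5 K: K = (3.057, 0.322, 0.188), RR gives ψ = 0.161, H_out = 5.517 kJ/mol
  T = 335.7 K: K = (3.154, 0.333, 0.194), RR gives ψ = 0.183, H_out = 6.547 kJ/mol
Linear interpolation between T = 335.7 (H_out = 6.547) and T = 337.9 (H_out = 7.551) on hF = 6.771 gives T ≈ 336.2 K, at which ψ = 0.19.

T = 336.2 K, V/F = 0.19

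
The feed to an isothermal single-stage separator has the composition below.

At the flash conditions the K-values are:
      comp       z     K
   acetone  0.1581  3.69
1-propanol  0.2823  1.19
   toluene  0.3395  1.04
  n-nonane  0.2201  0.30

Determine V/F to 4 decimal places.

V/F = 0.5140

Rachford–Rice: g(V/F) = Σ zᵢ(Kᵢ−1)/(1+V/F(Kᵢ−1)) = 0.
Feasibility: ΣzᵢKᵢ = 1.3384, Σzᵢ/Kᵢ = 1.3402 — both > 1, two phases present.
Newton–Raphson from V/F = 0.42:
  V/F = 0.4200: g = 0.04448, g' = -0.4778 → V/F = 0.5131
  V/F = 0.5131: g = 0.00044, g' = -0.4735 → V/F = 0.5140
Converged at V/F = 0.5140.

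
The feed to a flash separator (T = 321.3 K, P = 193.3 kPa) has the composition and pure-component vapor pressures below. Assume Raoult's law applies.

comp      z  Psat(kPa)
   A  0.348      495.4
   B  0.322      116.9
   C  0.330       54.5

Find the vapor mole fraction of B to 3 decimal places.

y_B = 0.211

Raoult's law: Kᵢ = Pᵢˢᵃᵗ/P = Pᵢˢᵃᵗ/193.3.
  K_A = 495.4/193.3 = 2.56286, K_B = 116.9/193.3 = 0.60476, K_C = 54.5/193.3 = 0.28195
Material balance + equilibrium reduce to Σ zᵢ(Kᵢ−1)/(1+ψ(Kᵢ−1)) = 0.
Feasibility: ΣzᵢKᵢ = 1.180, Σzᵢ/Kᵢ = 1.839 — both > 1, two phases present.
Iterate (Newton) starting at ψ = 0.31:
  ψ = 0.310: g = -0.0835, g' = -0.733 → ψ = 0.196
  ψ = 0.196: g = 0.0026, g' = -0.788 → ψ = 0.199
Converged at ψ = 0.199.
Compositions from xᵢ = zᵢ/(1+ψ(Kᵢ−1)), yᵢ = Kᵢxᵢ:
  A: x = 0.265, y = 0.680
  B: x = 0.350, y = 0.211
  C: x = 0.385, y = 0.109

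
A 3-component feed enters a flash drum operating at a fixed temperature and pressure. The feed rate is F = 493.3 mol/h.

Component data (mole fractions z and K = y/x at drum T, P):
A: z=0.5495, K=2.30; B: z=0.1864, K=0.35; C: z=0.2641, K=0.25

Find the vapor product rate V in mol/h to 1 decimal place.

V = 210.8 mol/h

Rachford–Rice: g(ψ) = Σ zᵢ(Kᵢ−1)/(1+ψ(Kᵢ−1)) = 0.
Check two-phase: ΣzᵢKᵢ = 1.3951 > 1 and Σzᵢ/Kᵢ = 1.8279 > 1, so g(0) = 0.3951 > 0 and g(1) = -0.8279 < 0.
Newton–Raphson from ψ = 0.53:
  ψ = 0.5300: g = -0.09065, g' = -0.9181 → ψ = 0.4313
  ψ = 0.4313: g = -0.00339, g' = -0.8579 → ψ = 0.4273
Converged at ψ = 0.4273.
Then V = ψ·F = 0.4273·493.3 = 210.8 mol/h and L = F − V = 282.5 mol/h.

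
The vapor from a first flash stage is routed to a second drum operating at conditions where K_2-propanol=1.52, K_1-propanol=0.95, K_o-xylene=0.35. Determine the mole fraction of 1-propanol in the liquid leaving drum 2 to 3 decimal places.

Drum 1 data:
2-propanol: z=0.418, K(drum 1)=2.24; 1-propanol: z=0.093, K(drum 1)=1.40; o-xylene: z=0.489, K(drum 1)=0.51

Drum 1:
Rachford–Rice: g(ψ₁) = Σ zᵢ(Kᵢ−1)/(1+ψ₁(Kᵢ−1)) = 0.
g(0) = ΣzᵢKᵢ − 1 = 0.316 and g(1) = 1 − Σzᵢ/Kᵢ = -0.212, so a root lies in (0, 1).
Newton iteration, ψ₁⁰ = 0.67:
  ψ₁ = 0.670: g = -0.0443, g' = -0.461 → ψ₁ = 0.574
  ψ₁ = 0.574: g = -0.0003, g' = -0.456 → ψ₁ = 0.573
Converged at ψ₁ = 0.573.
Drum-1 compositions:
  2-propanol: x = 0.244, y = 0.547
  1-propanol: x = 0.076, y = 0.106
  o-xylene: x = 0.680, y = 0.347
Drum-2 feed = drum-1 vapor: z₂ = (0.5473, 0.1059, 0.3468).
Drum 2:
Let ψ₂ = V/F and solve Σ zᵢ(Kᵢ−1)/(1+ψ₂(Kᵢ−1)) = 0.
Feasibility: ΣzᵢKᵢ = 1.054, Σzᵢ/Kᵢ = 1.462 — both > 1, two phases present.
Newton–Raphson from ψ₂ = 0.5:
  ψ₂ = 0.500: g = -0.1135, g' = -0.415 → ψ₂ = 0.226
  ψ₂ = 0.226: g = -0.0151, g' = -0.320 → ψ₂ = 0.179
Converged at ψ₂ = 0.179.
  2-propanol: x = 0.501, y = 0.761
  1-propanol: x = 0.107, y = 0.102
  o-xylene: x = 0.392, y = 0.137

x_1-propanol (drum 2) = 0.107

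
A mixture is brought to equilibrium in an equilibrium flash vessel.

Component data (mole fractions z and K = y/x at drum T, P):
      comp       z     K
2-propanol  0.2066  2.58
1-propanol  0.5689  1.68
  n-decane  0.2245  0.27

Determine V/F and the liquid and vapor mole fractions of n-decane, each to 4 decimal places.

Material balance + equilibrium reduce to Σ zᵢ(Kᵢ−1)/(1+V/F(Kᵢ−1)) = 0.
g(0) = ΣzᵢKᵢ − 1 = 0.5494 and g(1) = 1 − Σzᵢ/Kᵢ = -0.2502, so a root lies in (0, 1).
Iterate (Newton) starting at V/F = 0.5:
  V/F = 0.5000: g = 0.21297, g' = -0.6042 → V/F = 0.8525
  V/F = 0.8525: g = -0.04996, g' = -1.0378 → V/F = 0.8044
  V/F = 0.8044: g = -0.00318, g' = -0.9120 → V/F = 0.8009
Converged at V/F = 0.8009.
Compositions from xᵢ = zᵢ/(1+V/F(Kᵢ−1)), yᵢ = Kᵢxᵢ:
  2-propanol: x = 0.0912, y = 0.2353
  1-propanol: x = 0.3683, y = 0.6188
  n-decane: x = 0.5405, y = 0.1459

V/F = 0.8009, x_n-decane = 0.5405, y_n-decane = 0.1459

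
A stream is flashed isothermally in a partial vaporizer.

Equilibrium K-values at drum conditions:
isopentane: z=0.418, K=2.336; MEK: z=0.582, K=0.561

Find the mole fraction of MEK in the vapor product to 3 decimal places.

y_MEK = 0.422

Material balance + equilibrium reduce to Σ zᵢ(Kᵢ−1)/(1+β(Kᵢ−1)) = 0.
Check two-phase: ΣzᵢKᵢ = 1.303 > 1 and Σzᵢ/Kᵢ = 1.216 > 1, so g(0) = 0.303 > 0 and g(1) = -0.216 < 0.
Newton iteration, β⁰ = 0.48:
  β = 0.480: g = 0.0165, g' = -0.457 → β = 0.516
  β = 0.516: g = 0.0002, g' = -0.449 → β = 0.517
Converged at β = 0.517.
Compositions from xᵢ = zᵢ/(1+β(Kᵢ−1)), yᵢ = Kᵢxᵢ:
  isopentane: x = 0.247, y = 0.578
  MEK: x = 0.753, y = 0.422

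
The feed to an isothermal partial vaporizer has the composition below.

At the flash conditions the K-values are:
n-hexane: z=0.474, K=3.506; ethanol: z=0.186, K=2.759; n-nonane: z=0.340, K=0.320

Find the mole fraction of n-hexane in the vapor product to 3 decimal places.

y_n-hexane = 0.544

Newton–Raphson from ψ = 0.5:
  ψ = 0.500: g = 0.3510, g' = -1.110 → ψ = 0.816
  ψ = 0.816: g = 0.0049, g' = -1.212 → ψ = 0.820
Converged at ψ = 0.820.
Compositions from xᵢ = zᵢ/(1+ψ(Kᵢ−1)), yᵢ = Kᵢxᵢ:
  n-hexane: x = 0.155, y = 0.544
  ethanol: x = 0.076, y = 0.210
  n-nonane: x = 0.769, y = 0.246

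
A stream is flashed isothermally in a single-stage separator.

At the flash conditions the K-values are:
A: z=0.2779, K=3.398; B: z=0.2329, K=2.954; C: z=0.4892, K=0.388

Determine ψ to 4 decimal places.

Rachford–Rice: g(ψ) = Σ zᵢ(Kᵢ−1)/(1+ψ(Kᵢ−1)) = 0.
Feasibility: ΣzᵢKᵢ = 1.8221, Σzᵢ/Kᵢ = 1.4215 — both > 1, two phases present.
Newton–Raphson from ψ = 0.5:
  ψ = 0.5000: g = 0.10184, g' = -0.9384 → ψ = 0.6085
  ψ = 0.6085: g = 0.00182, g' = -0.9150 → ψ = 0.6105
Converged at ψ = 0.6105.

ψ = 0.6105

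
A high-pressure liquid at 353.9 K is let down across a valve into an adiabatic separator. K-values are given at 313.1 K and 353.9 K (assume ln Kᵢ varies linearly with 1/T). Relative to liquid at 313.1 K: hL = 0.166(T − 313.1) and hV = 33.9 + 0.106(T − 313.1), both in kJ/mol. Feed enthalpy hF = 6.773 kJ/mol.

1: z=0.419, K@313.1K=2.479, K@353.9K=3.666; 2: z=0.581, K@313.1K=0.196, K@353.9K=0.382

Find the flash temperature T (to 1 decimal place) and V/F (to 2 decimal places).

Adiabatic flash: solve Rachford–Rice at each trial T, then check hF = ψ·hV(T) + (1−ψ)·hL(T).
  T = 313.1 K: K = (2.479, 0.196), RR gives ψ = 0.128, H_out = 4.350 kJ/mol
  T = 353.9 K: K = (3.666, 0.382), RR gives ψ = 0.460, H_out = 21.243 kJ/mol
  T = 333.5 K: K = (3.051, 0.279), RR gives ψ = 0.298, H_out = 13.126 kJ/mol
  T = 323.3 K: K = (2.759, 0.235), RR gives ψ = 0.218, H_out = 8.938 kJ/mol
  T = 318.2 K: K = (2.618, 0.215), RR gives ψ = 0.175, H_out = 6.713 kJ/mol
  T = 320.8 K: K = (2.689, 0.225), RR gives ψ = 0.197, H_out = 7.862 kJ/mol
  T = 319.5 K: K = (2.653, 0.220), RR gives ψ = 0.186, H_out = 7.291 kJ/mol
Linear interpolation between T = 318.2 (H_out = 6.713) and T = 319.5 (H_out = 7.291) on hF = 6.773 gives T ≈ 318.3 K, at which ψ = 0.18.

T = 318.3 K, V/F = 0.18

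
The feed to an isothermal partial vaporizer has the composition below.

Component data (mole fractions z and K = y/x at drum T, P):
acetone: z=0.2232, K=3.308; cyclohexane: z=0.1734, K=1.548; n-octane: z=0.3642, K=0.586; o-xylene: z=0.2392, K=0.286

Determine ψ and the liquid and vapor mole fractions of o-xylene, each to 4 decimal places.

Material balance + equilibrium reduce to Σ zᵢ(Kᵢ−1)/(1+ψ(Kᵢ−1)) = 0.
Feasibility: ΣzᵢKᵢ = 1.2886, Σzᵢ/Kᵢ = 1.6374 — both > 1, two phases present.
Iterate (Newton) starting at ψ = 0.5:
  ψ = 0.5000: g = -0.14201, g' = -0.6825 → ψ = 0.2919
  ψ = 0.2919: g = 0.00241, g' = -0.7385 → ψ = 0.2952
Converged at ψ = 0.2952.
Compositions from xᵢ = zᵢ/(1+ψ(Kᵢ−1)), yᵢ = Kᵢxᵢ:
  acetone: x = 0.1327, y = 0.4391
  cyclohexane: x = 0.1493, y = 0.2310
  n-octane: x = 0.4149, y = 0.2431
  o-xylene: x = 0.3031, y = 0.0867

ψ = 0.2952, x_o-xylene = 0.3031, y_o-xylene = 0.0867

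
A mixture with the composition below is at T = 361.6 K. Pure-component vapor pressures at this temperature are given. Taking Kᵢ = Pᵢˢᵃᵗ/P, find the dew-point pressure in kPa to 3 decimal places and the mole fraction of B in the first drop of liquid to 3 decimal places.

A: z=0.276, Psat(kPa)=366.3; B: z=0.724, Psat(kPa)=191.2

At the dew point ψ → 1, so Σzᵢ/Kᵢ = 1 with Kᵢ = Pᵢˢᵃᵗ/P ⇒ 1/P = Σzᵢ/Pᵢˢᵃᵗ.
1/P = 0.276/366.3 + 0.724/191.2 = 0.004540 ⇒ P = 220.260 kPa
xᵢ = zᵢP/Pᵢˢᵃᵗ ⇒ x_B = 0.724·220.260/191.2 = 0.834

Pdew = 220.260 kPa, x_B = 0.834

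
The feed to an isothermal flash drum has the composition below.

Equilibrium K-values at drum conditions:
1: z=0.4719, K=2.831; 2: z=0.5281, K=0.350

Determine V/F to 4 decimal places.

V/F = 0.4376

Material balance + equilibrium reduce to Σ zᵢ(Kᵢ−1)/(1+V/F(Kᵢ−1)) = 0.
Check two-phase: ΣzᵢKᵢ = 1.5208 > 1 and Σzᵢ/Kᵢ = 1.6755 > 1, so g(0) = 0.5208 > 0 and g(1) = -0.6755 < 0.
Binary case is linear: z₁(K₁−1)(1+V/F(K₂−1)) + z₂(K₂−1)(1+V/F(K₁−1)) = 0
⇒ V/F = [z₁(K₁−1)+z₂(K₂−1)] / [−(K₁−1)(K₂−1)] = 0.52078/1.19015 = 0.4376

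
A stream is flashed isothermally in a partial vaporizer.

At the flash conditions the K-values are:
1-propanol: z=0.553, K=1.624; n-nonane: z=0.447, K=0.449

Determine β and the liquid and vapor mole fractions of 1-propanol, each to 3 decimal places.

Let β = V/F and solve Σ zᵢ(Kᵢ−1)/(1+β(Kᵢ−1)) = 0.
g(0) = ΣzᵢKᵢ − 1 = 0.099 and g(1) = 1 − Σzᵢ/Kᵢ = -0.336, so a root lies in (0, 1).
Binary case is linear: z₁(K₁−1)(1+β(K₂−1)) + z₂(K₂−1)(1+β(K₁−1)) = 0
⇒ β = [z₁(K₁−1)+z₂(K₂−1)] / [−(K₁−1)(K₂−1)] = 0.0988/0.3438 = 0.287
Compositions from xᵢ = zᵢ/(1+β(Kᵢ−1)), yᵢ = Kᵢxᵢ:
  1-propanol: x = 0.469, y = 0.762
  n-nonane: x = 0.531, y = 0.238

β = 0.287, x_1-propanol = 0.469, y_1-propanol = 0.762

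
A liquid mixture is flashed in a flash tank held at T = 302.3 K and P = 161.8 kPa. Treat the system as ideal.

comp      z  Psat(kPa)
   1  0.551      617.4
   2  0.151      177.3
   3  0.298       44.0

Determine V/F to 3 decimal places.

Raoult's law: Kᵢ = Pᵢˢᵃᵗ/P = Pᵢˢᵃᵗ/161.8.
  K_1 = 617.4/161.8 = 3.81582, K_2 = 177.3/161.8 = 1.09580, K_3 = 44.0/161.8 = 0.27194
Newton–Raphson from V/F = 0.68:
  V/F = 0.680: g = 0.1162, g' = -1.135 → V/F = 0.782
  V/F = 0.782: g = -0.0062, g' = -1.280 → V/F = 0.777
Converged at V/F = 0.777.

V/F = 0.777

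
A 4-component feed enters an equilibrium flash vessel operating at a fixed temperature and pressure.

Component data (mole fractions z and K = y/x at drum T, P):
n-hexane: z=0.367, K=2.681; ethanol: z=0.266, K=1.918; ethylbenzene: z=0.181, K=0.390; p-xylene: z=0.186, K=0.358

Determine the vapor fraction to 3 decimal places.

ψ = 0.729

Material balance + equilibrium reduce to Σ zᵢ(Kᵢ−1)/(1+ψ(Kᵢ−1)) = 0.
Feasibility: ΣzᵢKᵢ = 1.631, Σzᵢ/Kᵢ = 1.259 — both > 1, two phases present.
Newton iteration, ψ⁰ = 0.5:
  ψ = 0.500: g = 0.1678, g' = -0.717 → ψ = 0.734
  ψ = 0.734: g = -0.0037, g' = -0.783 → ψ = 0.729
Converged at ψ = 0.729.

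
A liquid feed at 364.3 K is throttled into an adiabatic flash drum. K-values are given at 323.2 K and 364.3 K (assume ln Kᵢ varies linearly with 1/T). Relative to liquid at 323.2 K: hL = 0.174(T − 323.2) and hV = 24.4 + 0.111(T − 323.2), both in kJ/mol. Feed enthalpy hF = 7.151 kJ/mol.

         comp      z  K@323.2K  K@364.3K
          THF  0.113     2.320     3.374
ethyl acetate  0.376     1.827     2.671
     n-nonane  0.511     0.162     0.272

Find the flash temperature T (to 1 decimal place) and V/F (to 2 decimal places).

T = 337.8 K, V/F = 0.20

Adiabatic flash: solve Rachford–Rice at each trial T, then check hF = ψ·hV(T) + (1−ψ)·hL(T).
  T = 323.2 K: K = (2.320, 1.827, 0.162), RR gives ψ = 0.040, H_out = 0.964 kJ/mol
  T = 364.3 K: K = (3.374, 2.671, 0.272), RR gives ψ = 0.390, H_out = 15.661 kJ/mol
  T = 343.8 K: K = (2.831, 2.235, 0.213), RR gives ψ = 0.246, H_out = 9.277 kJ/mol
  T = 333.5 K: K = (2.570, 2.027, 0.187), RR gives ψ = 0.155, H_out = 5.483 kJ/mol
  T = 338.6 K: K = (2.698, 2.129, 0.200), RR gives ψ = 0.203, H_out = 7.431 kJ/mol
  T = 336.1 K: K = (2.635, 2.079, 0.193), RR gives ψ = 0.180, H_out = 6.495 kJ/mol
  T = 337.4 K: K = (2.668, 2.105, 0.197), RR gives ψ = 0.192, H_out = 6.986 kJ/mol
Linear interpolation between T = 337.4 (H_out = 6.986) and T = 338.6 (H_out = 7.431) on hF = 7.151 gives T ≈ 337.8 K, at which ψ = 0.20.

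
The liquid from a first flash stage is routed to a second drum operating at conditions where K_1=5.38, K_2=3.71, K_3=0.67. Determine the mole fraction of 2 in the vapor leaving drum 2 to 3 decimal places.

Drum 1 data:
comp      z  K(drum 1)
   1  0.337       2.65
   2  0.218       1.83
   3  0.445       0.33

Drum 1:
Rachford–Rice: g(ψ₁) = Σ zᵢ(Kᵢ−1)/(1+ψ₁(Kᵢ−1)) = 0.
Feasibility: ΣzᵢKᵢ = 1.439, Σzᵢ/Kᵢ = 1.595 — both > 1, two phases present.
Iterate (Newton) starting at ψ₁ = 0.5:
  ψ₁ = 0.500: g = -0.0158, g' = -0.802 → ψ₁ = 0.480
Converged at ψ₁ = 0.480.
Drum-1 compositions:
  1: x = 0.188, y = 0.498
  2: x = 0.156, y = 0.285
  3: x = 0.656, y = 0.217
Drum-2 feed = drum-1 liquid: z₂ = (0.1880, 0.1559, 0.6561).
Drum 2:
Let ψ₂ = V/F and solve Σ zᵢ(Kᵢ−1)/(1+ψ₂(Kᵢ−1)) = 0.
Feasibility: ΣzᵢKᵢ = 2.029, Σzᵢ/Kᵢ = 1.056 — both > 1, two phases present.
Newton iteration, ψ₂⁰ = 0.56:
  ψ₂ = 0.560: g = 0.1407, g' = -0.591 → ψ₂ = 0.798
  ψ₂ = 0.798: g = 0.0228, g' = -0.425 → ψ₂ = 0.852
  ψ₂ = 0.852: g = 0.0006, g' = -0.404 → ψ₂ = 0.853
Converged at ψ₂ = 0.853.
  1: x = 0.040, y = 0.214
  2: x = 0.047, y = 0.175
  3: x = 0.913, y = 0.612

y_2 (drum 2) = 0.175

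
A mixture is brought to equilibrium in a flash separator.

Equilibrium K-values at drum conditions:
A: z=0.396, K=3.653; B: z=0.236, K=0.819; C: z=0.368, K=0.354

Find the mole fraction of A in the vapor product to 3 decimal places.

Newton–Raphson from β = 0.5:
  β = 0.500: g = 0.0535, g' = -0.859 → β = 0.562
  β = 0.562: g = 0.0008, g' = -0.837 → β = 0.563
Converged at β = 0.563.
Compositions from xᵢ = zᵢ/(1+β(Kᵢ−1)), yᵢ = Kᵢxᵢ:
  A: x = 0.159, y = 0.580
  B: x = 0.263, y = 0.215
  C: x = 0.578, y = 0.205

y_A = 0.580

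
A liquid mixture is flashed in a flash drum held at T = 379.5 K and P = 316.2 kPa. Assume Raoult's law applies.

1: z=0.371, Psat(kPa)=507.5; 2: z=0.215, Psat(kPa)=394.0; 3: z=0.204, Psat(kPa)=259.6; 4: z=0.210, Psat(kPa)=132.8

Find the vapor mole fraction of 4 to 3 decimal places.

y_4 = 0.128

Raoult's law: Kᵢ = Pᵢˢᵃᵗ/P = Pᵢˢᵃᵗ/316.2.
  K_1 = 507.5/316.2 = 1.60500, K_2 = 394.0/316.2 = 1.24605, K_3 = 259.6/316.2 = 0.82100, K_4 = 132.8/316.2 = 0.41999
Material balance + equilibrium reduce to Σ zᵢ(Kᵢ−1)/(1+V/F(Kᵢ−1)) = 0.
g(0) = ΣzᵢKᵢ − 1 = 0.119 and g(1) = 1 − Σzᵢ/Kᵢ = -0.152, so a root lies in (0, 1).
Newton–Raphson from V/F = 0.44:
  V/F = 0.440: g = 0.0218, g' = -0.230 → V/F = 0.535
  V/F = 0.535: g = -0.0006, g' = -0.244 → V/F = 0.532
Converged at V/F = 0.532.
Compositions from xᵢ = zᵢ/(1+V/F(Kᵢ−1)), yᵢ = Kᵢxᵢ:
  1: x = 0.281, y = 0.450
  2: x = 0.190, y = 0.237
  3: x = 0.225, y = 0.185
  4: x = 0.304, y = 0.128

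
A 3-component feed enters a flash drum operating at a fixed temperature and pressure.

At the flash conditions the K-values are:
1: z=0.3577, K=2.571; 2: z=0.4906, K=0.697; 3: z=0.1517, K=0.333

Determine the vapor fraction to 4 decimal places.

Let ψ = V/F and solve Σ zᵢ(Kᵢ−1)/(1+ψ(Kᵢ−1)) = 0.
Check two-phase: ΣzᵢKᵢ = 1.3121 > 1 and Σzᵢ/Kᵢ = 1.2986 > 1, so g(0) = 0.3121 > 0 and g(1) = -0.2986 < 0.
Newton–Raphson from ψ = 0.5:
  ψ = 0.5000: g = -0.01228, g' = -0.4914 → ψ = 0.4750
  ψ = 0.4750: g = 0.00005, g' = -0.4956 → ψ = 0.4751
Converged at ψ = 0.4751.

ψ = 0.4751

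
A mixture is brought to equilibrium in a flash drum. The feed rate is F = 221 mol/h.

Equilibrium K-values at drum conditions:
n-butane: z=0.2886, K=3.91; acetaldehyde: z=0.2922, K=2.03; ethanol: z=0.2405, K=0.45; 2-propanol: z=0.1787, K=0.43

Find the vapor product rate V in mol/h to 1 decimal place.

V = 175.0 mol/h

Let ψ = V/F and solve Σ zᵢ(Kᵢ−1)/(1+ψ(Kᵢ−1)) = 0.
Check two-phase: ΣzᵢKᵢ = 1.9067 > 1 and Σzᵢ/Kᵢ = 1.1678 > 1, so g(0) = 0.9067 > 0 and g(1) = -0.1678 < 0.
Newton–Raphson from ψ = 0.6:
  ψ = 0.6000: g = 0.13962, g' = -0.7387 → ψ = 0.7890
  ψ = 0.7890: g = 0.00204, g' = -0.7381 → ψ = 0.7918
Converged at ψ = 0.7918.
Then V = ψ·F = 0.7918·221 = 175.0 mol/h and L = F − V = 46.0 mol/h.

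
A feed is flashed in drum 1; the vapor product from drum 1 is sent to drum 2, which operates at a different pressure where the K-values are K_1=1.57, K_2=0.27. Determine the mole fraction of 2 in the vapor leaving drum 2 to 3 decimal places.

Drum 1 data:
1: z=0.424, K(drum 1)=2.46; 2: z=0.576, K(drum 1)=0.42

y_2 (drum 2) = 0.118

Drum 1:
Newton iteration, ψ₁⁰ = 0.45:
  ψ₁ = 0.450: g = -0.0785, g' = -0.684 → ψ₁ = 0.335
  ψ₁ = 0.335: g = 0.0009, g' = -0.706 → ψ₁ = 0.337
Converged at ψ₁ = 0.337.
Drum-1 compositions:
  1: x = 0.284, y = 0.699
  2: x = 0.716, y = 0.301
Drum-2 feed = drum-1 vapor: z₂ = (0.6994, 0.3006).
Drum 2:
Iterate (Newton) starting at ψ₂ = 0.31:
  ψ₂ = 0.310: g = 0.0552, g' = -0.432 → ψ₂ = 0.438
  ψ₂ = 0.438: g = -0.0035, g' = -0.492 → ψ₂ = 0.431
Converged at ψ₂ = 0.431.
  1: x = 0.562, y = 0.882
  2: x = 0.438, y = 0.118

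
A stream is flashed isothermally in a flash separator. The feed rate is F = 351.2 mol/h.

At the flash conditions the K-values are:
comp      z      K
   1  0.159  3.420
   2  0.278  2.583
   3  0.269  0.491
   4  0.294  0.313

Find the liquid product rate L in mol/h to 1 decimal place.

Rachford–Rice: g(ψ) = Σ zᵢ(Kᵢ−1)/(1+ψ(Kᵢ−1)) = 0.
g(0) = ΣzᵢKᵢ − 1 = 0.486 and g(1) = 1 − Σzᵢ/Kᵢ = -0.641, so a root lies in (0, 1).
Iterate (Newton) starting at ψ = 0.4:
  ψ = 0.400: g = 0.0145, g' = -0.875 → ψ = 0.417
Converged at ψ = 0.417.
Then V = ψ·F = 0.4167·351.2 = 146.3 mol/h and L = F − V = 204.9 mol/h.

L = 204.9 mol/h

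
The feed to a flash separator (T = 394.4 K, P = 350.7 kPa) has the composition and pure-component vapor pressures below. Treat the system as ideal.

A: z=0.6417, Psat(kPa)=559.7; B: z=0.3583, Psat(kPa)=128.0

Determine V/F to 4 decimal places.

Raoult's law: Kᵢ = Pᵢˢᵃᵗ/P = Pᵢˢᵃᵗ/350.7.
  K_A = 559.7/350.7 = 1.595951, K_B = 128.0/350.7 = 0.364984
Material balance + equilibrium reduce to Σ zᵢ(Kᵢ−1)/(1+V/F(Kᵢ−1)) = 0.
g(0) = ΣzᵢKᵢ − 1 = 0.1549 and g(1) = 1 − Σzᵢ/Kᵢ = -0.3838, so a root lies in (0, 1).
Binary case is linear: z₁(K₁−1)(1+V/F(K₂−1)) + z₂(K₂−1)(1+V/F(K₁−1)) = 0
⇒ V/F = [z₁(K₁−1)+z₂(K₂−1)] / [−(K₁−1)(K₂−1)] = 0.15490/0.37844 = 0.4093

V/F = 0.4093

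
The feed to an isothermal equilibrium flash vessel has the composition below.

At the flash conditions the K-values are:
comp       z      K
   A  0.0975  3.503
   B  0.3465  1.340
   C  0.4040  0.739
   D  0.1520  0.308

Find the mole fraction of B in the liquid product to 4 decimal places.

Material balance + equilibrium reduce to Σ zᵢ(Kᵢ−1)/(1+ψ(Kᵢ−1)) = 0.
g(0) = ΣzᵢKᵢ − 1 = 0.1512 and g(1) = 1 − Σzᵢ/Kᵢ = -0.3266, so a root lies in (0, 1).
Newton–Raphson from ψ = 0.5:
  ψ = 0.5000: g = -0.07302, g' = -0.3563 → ψ = 0.2951
  ψ = 0.2951: g = 0.00102, g' = -0.3824 → ψ = 0.2977
Converged at ψ = 0.2978.
Compositions from xᵢ = zᵢ/(1+ψ(Kᵢ−1)), yᵢ = Kᵢxᵢ:
  A: x = 0.0559, y = 0.1957
  B: x = 0.3146, y = 0.4216
  C: x = 0.4380, y = 0.3237
  D: x = 0.1914, y = 0.0590

x_B = 0.3146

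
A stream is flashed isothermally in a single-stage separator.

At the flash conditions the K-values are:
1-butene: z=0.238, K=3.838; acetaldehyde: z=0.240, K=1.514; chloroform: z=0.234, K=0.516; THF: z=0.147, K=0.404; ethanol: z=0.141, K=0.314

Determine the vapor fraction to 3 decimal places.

ψ = 0.440

Let ψ = V/F and solve Σ zᵢ(Kᵢ−1)/(1+ψ(Kᵢ−1)) = 0.
g(0) = ΣzᵢKᵢ − 1 = 0.501 and g(1) = 1 − Σzᵢ/Kᵢ = -0.487, so a root lies in (0, 1).
Newton–Raphson from ψ = 0.5:
  ψ = 0.500: g = -0.0441, g' = -0.723 → ψ = 0.439
  ψ = 0.439: g = 0.0005, g' = -0.742 → ψ = 0.440
Converged at ψ = 0.440.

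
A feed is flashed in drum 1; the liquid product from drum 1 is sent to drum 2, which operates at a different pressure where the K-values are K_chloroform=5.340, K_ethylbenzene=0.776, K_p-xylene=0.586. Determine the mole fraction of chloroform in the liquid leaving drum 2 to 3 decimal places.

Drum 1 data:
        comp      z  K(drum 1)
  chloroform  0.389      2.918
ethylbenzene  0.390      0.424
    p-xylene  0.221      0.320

x_chloroform (drum 2) = 0.065

Drum 1:
Rachford–Rice: g(ψ₁) = Σ zᵢ(Kᵢ−1)/(1+ψ₁(Kᵢ−1)) = 0.
Check two-phase: ΣzᵢKᵢ = 1.371 > 1 and Σzᵢ/Kᵢ = 1.744 > 1, so g(0) = 0.371 > 0 and g(1) = -0.744 < 0.
Newton–Raphson from ψ₁ = 0.5:
  ψ₁ = 0.500: g = -0.1623, g' = -0.863 → ψ₁ = 0.312
  ψ₁ = 0.312: g = 0.0023, g' = -0.917 → ψ₁ = 0.314
Converged at ψ₁ = 0.314.
Drum-1 compositions:
  chloroform: x = 0.243, y = 0.708
  ethylbenzene: x = 0.476, y = 0.202
  p-xylene: x = 0.281, y = 0.090
Drum-2 feed = drum-1 liquid: z₂ = (0.2427, 0.4762, 0.2811).
Drum 2:
Material balance + equilibrium reduce to Σ zᵢ(Kᵢ−1)/(1+ψ₂(Kᵢ−1)) = 0.
Check two-phase: ΣzᵢKᵢ = 1.830 > 1 and Σzᵢ/Kᵢ = 1.139 > 1, so g(0) = 0.830 > 0 and g(1) = -0.139 < 0.
Newton–Raphson from ψ₂ = 0.54:
  ψ₂ = 0.540: g = 0.0438, g' = -0.520 → ψ₂ = 0.624
  ψ₂ = 0.624: g = 0.0030, g' = -0.452 → ψ₂ = 0.631
Converged at ψ₂ = 0.631.
  chloroform: x = 0.065, y = 0.347
  ethylbenzene: x = 0.555, y = 0.430
  p-xylene: x = 0.380, y = 0.223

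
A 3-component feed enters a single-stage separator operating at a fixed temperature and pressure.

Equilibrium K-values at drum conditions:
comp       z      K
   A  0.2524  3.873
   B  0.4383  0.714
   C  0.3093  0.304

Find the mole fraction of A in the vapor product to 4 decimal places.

Let ψ = V/F and solve Σ zᵢ(Kᵢ−1)/(1+ψ(Kᵢ−1)) = 0.
g(0) = ΣzᵢKᵢ − 1 = 0.3845 and g(1) = 1 − Σzᵢ/Kᵢ = -0.6965, so a root lies in (0, 1).
Newton iteration, ψ⁰ = 0.5:
  ψ = 0.5000: g = -0.17883, g' = -0.7522 → ψ = 0.2623
  ψ = 0.2623: g = 0.01468, g' = -0.9437 → ψ = 0.2778
  ψ = 0.2778: g = 0.00021, g' = -0.9169 → ψ = 0.2781
Converged at ψ = 0.2781.
Compositions from xᵢ = zᵢ/(1+ψ(Kᵢ−1)), yᵢ = Kᵢxᵢ:
  A: x = 0.1403, y = 0.5434
  B: x = 0.4762, y = 0.3400
  C: x = 0.3835, y = 0.1166

y_A = 0.5434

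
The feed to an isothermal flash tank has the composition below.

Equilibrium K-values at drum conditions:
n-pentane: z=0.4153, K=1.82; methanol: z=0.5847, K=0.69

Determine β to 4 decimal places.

Binary case is linear: z₁(K₁−1)(1+β(K₂−1)) + z₂(K₂−1)(1+β(K₁−1)) = 0
⇒ β = [z₁(K₁−1)+z₂(K₂−1)] / [−(K₁−1)(K₂−1)] = 0.15929/0.25420 = 0.6266

β = 0.6266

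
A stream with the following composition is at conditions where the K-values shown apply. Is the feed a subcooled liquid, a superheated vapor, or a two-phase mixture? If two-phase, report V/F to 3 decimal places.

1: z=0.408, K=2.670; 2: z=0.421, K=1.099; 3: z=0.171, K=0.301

two-phase, V/F = 0.885

ΣzᵢKᵢ = 1.604; Σzᵢ/Kᵢ = 1.104.
Both exceed 1, so a two-phase solution exists.
Newton–Raphson from ψ = 0.5:
  ψ = 0.500: g = 0.2273, g' = -0.539 → ψ = 0.922
  ψ = 0.922: g = -0.0294, g' = -0.840 → ψ = 0.887
  ψ = 0.887: g = -0.0013, g' = -0.766 → ψ = 0.885
Converged at ψ = 0.885.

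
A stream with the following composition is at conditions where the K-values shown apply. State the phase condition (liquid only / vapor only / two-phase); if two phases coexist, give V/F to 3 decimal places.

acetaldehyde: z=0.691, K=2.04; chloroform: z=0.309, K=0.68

vapor only

ΣzᵢKᵢ = 1.620; Σzᵢ/Kᵢ = 0.793.
Since Σzᵢ/Kᵢ < 1 the mixture is above its dew point — single vapor phase.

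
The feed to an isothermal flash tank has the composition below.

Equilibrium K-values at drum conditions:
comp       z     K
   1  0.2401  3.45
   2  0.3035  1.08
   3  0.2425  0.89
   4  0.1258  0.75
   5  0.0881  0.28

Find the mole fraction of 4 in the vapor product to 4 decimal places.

y_4 = 0.1182

Material balance + equilibrium reduce to Σ zᵢ(Kᵢ−1)/(1+V/F(Kᵢ−1)) = 0.
Feasibility: ΣzᵢKᵢ = 1.4910, Σzᵢ/Kᵢ = 1.1055 — both > 1, two phases present.
Newton–Raphson from V/F = 0.37:
  V/F = 0.3700: g = 0.18320, g' = -0.4959 → V/F = 0.7394
  V/F = 0.7394: g = 0.02889, g' = -0.4082 → V/F = 0.8102
  V/F = 0.8102: g = -0.00108, g' = -0.4424 → V/F = 0.8077
Converged at V/F = 0.8077.
Compositions from xᵢ = zᵢ/(1+V/F(Kᵢ−1)), yᵢ = Kᵢxᵢ:
  1: x = 0.0806, y = 0.2781
  2: x = 0.2851, y = 0.3079
  3: x = 0.2661, y = 0.2369
  4: x = 0.1576, y = 0.1182
  5: x = 0.2105, y = 0.0590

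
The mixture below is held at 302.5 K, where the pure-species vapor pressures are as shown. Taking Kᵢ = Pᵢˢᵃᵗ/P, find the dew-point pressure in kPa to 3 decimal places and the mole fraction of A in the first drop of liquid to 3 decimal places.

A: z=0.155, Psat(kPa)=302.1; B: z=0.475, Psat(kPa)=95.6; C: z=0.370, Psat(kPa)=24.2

At the dew point ψ → 1, so Σzᵢ/Kᵢ = 1 with Kᵢ = Pᵢˢᵃᵗ/P ⇒ 1/P = Σzᵢ/Pᵢˢᵃᵗ.
1/P = 0.155/302.1 + 0.475/95.6 + 0.370/24.2 = 0.020771 ⇒ P = 48.144 kPa
xᵢ = zᵢP/Pᵢˢᵃᵗ ⇒ x_A = 0.155·48.144/302.1 = 0.025

Pdew = 48.144 kPa, x_A = 0.025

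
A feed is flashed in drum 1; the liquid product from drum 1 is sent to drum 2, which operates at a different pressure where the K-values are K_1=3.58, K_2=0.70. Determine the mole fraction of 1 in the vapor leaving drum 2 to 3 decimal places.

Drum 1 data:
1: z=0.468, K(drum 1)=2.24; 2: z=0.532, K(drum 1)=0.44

y_1 (drum 2) = 0.373

Drum 1:
Newton–Raphson from ψ₁ = 0.5:
  ψ₁ = 0.500: g = -0.0556, g' = -0.596 → ψ₁ = 0.407
Converged at ψ₁ = 0.407.
Drum-1 compositions:
  1: x = 0.311, y = 0.697
  2: x = 0.689, y = 0.303
Drum-2 feed = drum-1 liquid: z₂ = (0.3111, 0.6889).
Drum 2:
Material balance + equilibrium reduce to Σ zᵢ(Kᵢ−1)/(1+ψ₂(Kᵢ−1)) = 0.
Check two-phase: ΣzᵢKᵢ = 1.596 > 1 and Σzᵢ/Kᵢ = 1.071 > 1, so g(0) = 0.596 > 0 and g(1) = -0.071 < 0.
Binary case is linear: z₁(K₁−1)(1+ψ₂(K₂−1)) + z₂(K₂−1)(1+ψ₂(K₁−1)) = 0
⇒ ψ₂ = [z₁(K₁−1)+z₂(K₂−1)] / [−(K₁−1)(K₂−1)] = 0.5960/0.7740 = 0.770
  1: x = 0.104, y = 0.373
  2: x = 0.896, y = 0.627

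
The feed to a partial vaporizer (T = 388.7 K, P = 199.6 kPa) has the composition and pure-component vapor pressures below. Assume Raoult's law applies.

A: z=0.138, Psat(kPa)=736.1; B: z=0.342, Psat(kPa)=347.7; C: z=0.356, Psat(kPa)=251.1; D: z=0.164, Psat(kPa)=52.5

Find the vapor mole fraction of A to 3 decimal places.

y_A = 0.152

Raoult's law: Kᵢ = Pᵢˢᵃᵗ/P = Pᵢˢᵃᵗ/199.6.
  K_A = 736.1/199.6 = 3.68788, K_B = 347.7/199.6 = 1.74198, K_C = 251.1/199.6 = 1.25802, K_D = 52.5/199.6 = 0.26303
Rachford–Rice: g(ψ) = Σ zᵢ(Kᵢ−1)/(1+ψ(Kᵢ−1)) = 0.
Check two-phase: ΣzᵢKᵢ = 1.596 > 1 and Σzᵢ/Kᵢ = 1.140 > 1, so g(0) = 0.596 > 0 and g(1) = -0.140 < 0.
Newton iteration, ψ⁰ = 0.5:
  ψ = 0.500: g = 0.2333, g' = -0.524 → ψ = 0.946
  ψ = 0.946: g = -0.0710, g' = -1.129 → ψ = 0.883
  ψ = 0.883: g = -0.0077, g' = -0.901 → ψ = 0.874
Converged at ψ = 0.874.
Compositions from xᵢ = zᵢ/(1+ψ(Kᵢ−1)), yᵢ = Kᵢxᵢ:
  A: x = 0.041, y = 0.152
  B: x = 0.207, y = 0.361
  C: x = 0.290, y = 0.365
  D: x = 0.461, y = 0.121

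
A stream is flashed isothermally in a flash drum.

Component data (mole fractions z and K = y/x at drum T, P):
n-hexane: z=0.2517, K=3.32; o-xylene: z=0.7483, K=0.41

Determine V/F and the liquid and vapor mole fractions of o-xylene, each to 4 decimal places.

Material balance + equilibrium reduce to Σ zᵢ(Kᵢ−1)/(1+V/F(Kᵢ−1)) = 0.
Check two-phase: ΣzᵢKᵢ = 1.1424 > 1 and Σzᵢ/Kᵢ = 1.9009 > 1, so g(0) = 0.1424 > 0 and g(1) = -0.9009 < 0.
Iterate (Newton) starting at V/F = 0.5:
  V/F = 0.5000: g = -0.35589, g' = -0.8145 → V/F = 0.0630
  V/F = 0.0630: g = 0.05090, g' = -1.3121 → V/F = 0.1018
  V/F = 0.1018: g = 0.00265, g' = -1.1813 → V/F = 0.1041
Converged at V/F = 0.1041.
Compositions from xᵢ = zᵢ/(1+V/F(Kᵢ−1)), yᵢ = Kᵢxᵢ:
  n-hexane: x = 0.2027, y = 0.6731
  o-xylene: x = 0.7973, y = 0.3269

V/F = 0.1041, x_o-xylene = 0.7973, y_o-xylene = 0.3269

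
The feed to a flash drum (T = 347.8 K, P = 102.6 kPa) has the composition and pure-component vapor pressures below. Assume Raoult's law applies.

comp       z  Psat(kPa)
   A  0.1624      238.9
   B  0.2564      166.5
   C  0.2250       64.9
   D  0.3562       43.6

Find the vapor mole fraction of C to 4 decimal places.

Raoult's law: Kᵢ = Pᵢˢᵃᵗ/P = Pᵢˢᵃᵗ/102.6.
  K_A = 238.9/102.6 = 2.328460, K_B = 166.5/102.6 = 1.622807, K_C = 64.9/102.6 = 0.632554, K_D = 43.6/102.6 = 0.424951
Material balance + equilibrium reduce to Σ zᵢ(Kᵢ−1)/(1+V/F(Kᵢ−1)) = 0.
Check two-phase: ΣzᵢKᵢ = 1.0879 > 1 and Σzᵢ/Kᵢ = 1.4217 > 1, so g(0) = 0.0879 > 0 and g(1) = -0.4217 < 0.
Newton–Raphson from V/F = 0.38:
  V/F = 0.3800: g = -0.08571, g' = -0.4255 → V/F = 0.1786
  V/F = 0.1786: g = 0.00132, g' = -0.4489 → V/F = 0.1815
Converged at V/F = 0.1815.
Compositions from xᵢ = zᵢ/(1+V/F(Kᵢ−1)), yᵢ = Kᵢxᵢ:
  A: x = 0.1308, y = 0.3047
  B: x = 0.2304, y = 0.3738
  C: x = 0.2411, y = 0.1525
  D: x = 0.3977, y = 0.1690

y_C = 0.1525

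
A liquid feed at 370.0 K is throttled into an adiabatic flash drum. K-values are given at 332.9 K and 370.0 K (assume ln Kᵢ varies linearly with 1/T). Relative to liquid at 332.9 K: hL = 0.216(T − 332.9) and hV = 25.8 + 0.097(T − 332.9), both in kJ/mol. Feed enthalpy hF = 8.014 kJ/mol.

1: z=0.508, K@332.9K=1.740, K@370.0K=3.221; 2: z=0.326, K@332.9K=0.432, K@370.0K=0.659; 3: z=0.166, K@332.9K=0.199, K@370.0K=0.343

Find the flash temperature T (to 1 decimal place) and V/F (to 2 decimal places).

T = 338.1 K, V/F = 0.27

Adiabatic flash: solve Rachford–Rice at each trial T, then check hF = ψ·hV(T) + (1−ψ)·hL(T).
  T = 332.9 K: K = (1.740, 0.432, 0.199), RR gives ψ = 0.119, H_out = 3.066 kJ/mol
  T = 370.0 K: K = (3.221, 0.659, 0.343), RR gives ψ = 0.833, H_out = 25.818 kJ/mol
  T = 351.4 K: K = (2.404, 0.539, 0.265), RR gives ψ = 0.545, H_out = 16.854 kJ/mol
  T = 342.1 K: K = (2.052, 0.484, 0.230), RR gives ψ = 0.367, H_out = 11.054 kJ/mol
  T = 337.5 K: K = (1.892, 0.458, 0.214), RR gives ψ = 0.256, H_out = 7.469 kJ/mol
  T = 339.8 K: K = (1.971, 0.471, 0.222), RR gives ψ = 0.314, H_out = 9.342 kJ/mol
  T = 338.6 K: K = (1.930, 0.464, 0.218), RR gives ψ = 0.285, H_out = 8.387 kJ/mol
  T = 338.1 K: K = (1.912, 0.461, 0.216), RR gives ψ = 0.272, H_out = 7.975 kJ/mol
Linear interpolation between T = 338.1 (H_out = 7.975) and T = 338.6 (H_out = 8.387) on hF = 8.014 gives T ≈ 338.1 K, at which ψ = 0.27.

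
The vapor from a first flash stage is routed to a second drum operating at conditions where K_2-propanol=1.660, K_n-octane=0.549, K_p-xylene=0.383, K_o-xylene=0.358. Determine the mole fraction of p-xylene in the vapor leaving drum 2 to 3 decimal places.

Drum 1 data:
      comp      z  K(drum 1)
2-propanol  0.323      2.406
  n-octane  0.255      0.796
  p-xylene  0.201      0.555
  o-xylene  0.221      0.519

Drum 1:
Let ψ₁ = V/F and solve Σ zᵢ(Kᵢ−1)/(1+ψ₁(Kᵢ−1)) = 0.
Check two-phase: ΣzᵢKᵢ = 1.206 > 1 and Σzᵢ/Kᵢ = 1.243 > 1, so g(0) = 0.206 > 0 and g(1) = -0.243 < 0.
Newton iteration, ψ₁⁰ = 0.49:
  ψ₁ = 0.490: g = -0.0424, g' = -0.390 → ψ₁ = 0.381
  ψ₁ = 0.381: g = 0.0014, g' = -0.418 → ψ₁ = 0.384
Converged at ψ₁ = 0.385.
Drum-1 compositions:
  2-propanol: x = 0.210, y = 0.504
  n-octane: x = 0.277, y = 0.220
  p-xylene: x = 0.242, y = 0.135
  o-xylene: x = 0.271, y = 0.141
Drum-2 feed = drum-1 vapor: z₂ = (0.5044, 0.2203, 0.1346, 0.1407).
Drum 2:
Let ψ₂ = V/F and solve Σ zᵢ(Kᵢ−1)/(1+ψ₂(Kᵢ−1)) = 0.
Check two-phase: ΣzᵢKᵢ = 1.060 > 1 and Σzᵢ/Kᵢ = 1.450 > 1, so g(0) = 0.060 > 0 and g(1) = -0.450 < 0.
Newton–Raphson from ψ₂ = 0.47:
  ψ₂ = 0.470: g = -0.1183, g' = -0.421 → ψ₂ = 0.189
  ψ₂ = 0.189: g = -0.0094, g' = -0.368 → ψ₂ = 0.163
Converged at ψ₂ = 0.163.
  2-propanol: x = 0.455, y = 0.756
  n-octane: x = 0.238, y = 0.131
  p-xylene: x = 0.150, y = 0.057
  o-xylene: x = 0.157, y = 0.056

y_p-xylene (drum 2) = 0.057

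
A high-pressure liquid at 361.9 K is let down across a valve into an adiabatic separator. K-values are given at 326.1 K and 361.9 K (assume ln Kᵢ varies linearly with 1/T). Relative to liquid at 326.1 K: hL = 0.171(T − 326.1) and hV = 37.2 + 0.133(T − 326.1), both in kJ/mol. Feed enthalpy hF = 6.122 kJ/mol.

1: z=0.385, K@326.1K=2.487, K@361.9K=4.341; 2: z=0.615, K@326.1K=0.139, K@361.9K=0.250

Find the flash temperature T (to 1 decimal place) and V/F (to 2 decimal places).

Adiabatic flash: solve Rachford–Rice at each trial T, then check hF = ψ·hV(T) + (1−ψ)·hL(T).
  T = 326.1 K: K = (2.487, 0.139), RR gives ψ = 0.034, H_out = 1.249 kJ/mol
  T = 361.9 K: K = (4.341, 0.250), RR gives ψ = 0.329, H_out = 17.922 kJ/mol
  T = 344.0 K: K = (3.334, 0.189), RR gives ψ = 0.211, H_out = 10.780 kJ/mol
  T = 335.1 K: K = (2.893, 0.163), RR gives ψ = 0.135, H_out = 6.519 kJ/mol
  T = 330.6 K: K = (2.685, 0.151), RR gives ψ = 0.088, H_out = 4.041 kJ/mol
  T = 332.9 K: K = (2.790, 0.157), RR gives ψ = 0.113, H_out = 5.341 kJ/mol
  T = 334.0 K: K = (2.841, 0.160), RR gives ψ = 0.124, H_out = 5.938 kJ/mol
Linear interpolation between T = 334.0 (H_out = 5.938) and T = 335.1 (H_out = 6.519) on hF = 6.122 gives T ≈ 334.3 K, at which ψ = 0.13.

T = 334.3 K, V/F = 0.13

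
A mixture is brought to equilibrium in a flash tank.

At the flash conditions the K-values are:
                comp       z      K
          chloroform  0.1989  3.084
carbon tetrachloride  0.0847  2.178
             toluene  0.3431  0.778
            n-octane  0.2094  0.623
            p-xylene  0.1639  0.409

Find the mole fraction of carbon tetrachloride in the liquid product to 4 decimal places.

x_carbon tetrachloride = 0.0585

Let ψ = V/F and solve Σ zᵢ(Kᵢ−1)/(1+ψ(Kᵢ−1)) = 0.
Feasibility: ΣzᵢKᵢ = 1.2623, Σzᵢ/Kᵢ = 1.2812 — both > 1, two phases present.
Newton iteration, ψ⁰ = 0.3:
  ψ = 0.3000: g = 0.04042, g' = -0.5330 → ψ = 0.3758
  ψ = 0.3758: g = 0.00201, g' = -0.4833 → ψ = 0.3800
Converged at ψ = 0.3800.
Compositions from xᵢ = zᵢ/(1+ψ(Kᵢ−1)), yᵢ = Kᵢxᵢ:
  chloroform: x = 0.1110, y = 0.3423
  carbon tetrachloride: x = 0.0585, y = 0.1274
  toluene: x = 0.3747, y = 0.2915
  n-octane: x = 0.2444, y = 0.1523
  p-xylene: x = 0.2114, y = 0.0864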